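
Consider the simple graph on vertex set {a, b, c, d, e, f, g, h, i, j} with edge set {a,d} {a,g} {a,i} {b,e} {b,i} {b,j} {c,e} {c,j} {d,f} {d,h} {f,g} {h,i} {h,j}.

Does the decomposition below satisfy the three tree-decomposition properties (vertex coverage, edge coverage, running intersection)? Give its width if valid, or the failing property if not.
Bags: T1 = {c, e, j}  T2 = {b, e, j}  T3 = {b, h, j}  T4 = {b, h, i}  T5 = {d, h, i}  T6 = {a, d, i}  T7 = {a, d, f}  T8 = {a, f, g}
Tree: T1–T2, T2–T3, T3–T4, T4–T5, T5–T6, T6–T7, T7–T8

Yes; width 2.

Every vertex of G appears in some bag (union = {a, b, c, d, e, f, g, h, i, j}); every edge is covered by a bag; and for each vertex v the set of bags containing v is connected in the bag tree. The decomposition is therefore valid. The largest bag has 3 vertices, so the width is 2.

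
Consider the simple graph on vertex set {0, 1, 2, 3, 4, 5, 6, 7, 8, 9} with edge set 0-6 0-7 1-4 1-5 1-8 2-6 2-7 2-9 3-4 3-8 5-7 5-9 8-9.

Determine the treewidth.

A width-2 tree decomposition is:
Bags: B1 = {0, 2, 6}  B2 = {0, 2, 7}  B3 = {2, 7, 9}  B4 = {5, 7, 9}  B5 = {5, 8, 9}  B6 = {1, 5, 8}  B7 = {1, 3, 8}  B8 = {1, 3, 4}
Tree: B1–B2, B2–B3, B3–B4, B4–B5, B5–B6, B6–B7, B7–B8
Every bag has size at most 3, so the width is 3 − 1 = 2 and tw(G) ≤ 2. The edges 6–0–7–2–6 form a cycle, so G is not a tree and its treewidth is at least 2. Hence tw(G) = 2 exactly.

2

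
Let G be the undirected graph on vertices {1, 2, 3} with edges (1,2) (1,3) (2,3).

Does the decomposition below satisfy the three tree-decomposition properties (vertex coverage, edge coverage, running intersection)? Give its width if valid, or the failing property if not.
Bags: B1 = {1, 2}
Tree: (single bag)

No — vertex 3 appears in no bag.

A tree decomposition must satisfy three properties: every vertex lies in some bag; for every edge, both endpoints lie together in some bag; and for every vertex, the bags containing it form a connected subtree. Here vertex 3 appears in no bag, so the decomposition is invalid.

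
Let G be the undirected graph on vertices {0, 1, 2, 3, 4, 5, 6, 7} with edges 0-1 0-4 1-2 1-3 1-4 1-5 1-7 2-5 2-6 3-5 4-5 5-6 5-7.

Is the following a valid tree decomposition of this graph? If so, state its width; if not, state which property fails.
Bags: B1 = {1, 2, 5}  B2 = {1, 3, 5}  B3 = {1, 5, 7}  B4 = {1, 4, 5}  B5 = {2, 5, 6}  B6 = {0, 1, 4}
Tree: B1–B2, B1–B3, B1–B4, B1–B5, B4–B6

Yes; width 2.

Vertex coverage: the bags together contain {0, 1, 2, 3, 4, 5, 6, 7}, the full vertex set. Edge coverage: each edge of G has both endpoints in at least one bag. Running intersection: for every vertex, the bags containing it form a connected subtree. All three properties hold, so this is a valid tree decomposition of width max|bag| − 1 = 2, and hence tw(G) ≤ 2.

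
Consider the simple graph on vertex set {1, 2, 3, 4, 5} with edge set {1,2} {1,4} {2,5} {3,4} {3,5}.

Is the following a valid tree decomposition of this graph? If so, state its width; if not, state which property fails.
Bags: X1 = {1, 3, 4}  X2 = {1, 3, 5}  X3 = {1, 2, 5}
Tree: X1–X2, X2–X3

Checking the three conditions: (i) the bags cover all of {1, 2, 3, 4, 5}; (ii) for each edge, some bag contains both endpoints; (iii) the bags containing any fixed vertex form a subtree. All hold, so the decomposition is valid with width 3 − 1 = 2.

Yes; width 2.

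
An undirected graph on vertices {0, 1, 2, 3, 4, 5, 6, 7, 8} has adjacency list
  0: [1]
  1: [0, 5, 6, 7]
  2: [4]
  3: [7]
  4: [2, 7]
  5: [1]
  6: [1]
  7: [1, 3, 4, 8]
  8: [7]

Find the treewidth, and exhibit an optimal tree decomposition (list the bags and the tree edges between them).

Each bag holds 2 vertices, so the decomposition has width 1, which upper-bounds the treewidth. Since G has at least one edge (e.g. 7–3), it is not an edgeless graph, so tw(G) ≥ 1. Combining the bounds, tw(G) = 1.

Treewidth 1.
One optimal decomposition is:
Bags: B1 = {3, 7}  B2 = {4, 7}  B3 = {1, 7}  B4 = {2, 4}  B5 = {1, 5}  B6 = {1, 6}  B7 = {0, 1}  B8 = {7, 8}
Tree: B1–B2, B1–B3, B2–B4, B3–B5, B5–B6, B3–B7, B3–B8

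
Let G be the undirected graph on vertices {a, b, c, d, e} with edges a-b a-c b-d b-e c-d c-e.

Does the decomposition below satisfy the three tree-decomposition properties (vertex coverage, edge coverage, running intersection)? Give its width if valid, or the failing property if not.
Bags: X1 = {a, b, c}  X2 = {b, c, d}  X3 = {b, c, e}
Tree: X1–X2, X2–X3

Yes; width 2.

Vertex coverage: the bags together contain {a, b, c, d, e}, the full vertex set. Edge coverage: each edge of G has both endpoints in at least one bag. Running intersection: for every vertex, the bags containing it form a connected subtree. All three properties hold, so this is a valid tree decomposition of width max|bag| − 1 = 2, and hence tw(G) ≤ 2.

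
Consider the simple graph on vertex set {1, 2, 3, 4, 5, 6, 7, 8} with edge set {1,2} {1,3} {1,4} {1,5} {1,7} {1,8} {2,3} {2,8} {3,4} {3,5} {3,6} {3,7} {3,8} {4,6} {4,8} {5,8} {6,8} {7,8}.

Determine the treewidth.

3

A width-3 tree decomposition is:
Bags: B1 = {1, 2, 3, 8}  B2 = {1, 3, 5, 8}  B3 = {1, 3, 7, 8}  B4 = {1, 3, 4, 8}  B5 = {3, 4, 6, 8}
Tree: B1–B2, B2–B3, B1–B4, B4–B5
The largest bag has 4 vertices, giving width 3; this decomposition certifies tw(G) ≤ 3. For the lower bound, the 4 vertices {1, 2, 3, 8} are pairwise adjacent, and any tree decomposition puts a clique entirely inside one bag — forcing width ≥ 3. The upper and lower bounds meet at 3, so that is the treewidth.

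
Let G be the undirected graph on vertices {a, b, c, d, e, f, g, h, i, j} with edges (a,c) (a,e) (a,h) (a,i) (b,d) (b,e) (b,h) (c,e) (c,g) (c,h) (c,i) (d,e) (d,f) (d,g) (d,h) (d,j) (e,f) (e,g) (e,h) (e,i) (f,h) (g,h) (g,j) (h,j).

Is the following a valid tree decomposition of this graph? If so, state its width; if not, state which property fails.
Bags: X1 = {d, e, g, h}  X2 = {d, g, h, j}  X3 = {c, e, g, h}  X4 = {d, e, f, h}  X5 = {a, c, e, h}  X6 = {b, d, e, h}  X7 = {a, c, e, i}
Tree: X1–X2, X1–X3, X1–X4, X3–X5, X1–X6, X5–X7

Vertex coverage: the bags together contain {a, b, c, d, e, f, g, h, i, j}, the full vertex set. Edge coverage: each edge of G has both endpoints in at least one bag. Running intersection: for every vertex, the bags containing it form a connected subtree. All three properties hold, so this is a valid tree decomposition of width max|bag| − 1 = 3, and hence tw(G) ≤ 3.

Yes; width 3.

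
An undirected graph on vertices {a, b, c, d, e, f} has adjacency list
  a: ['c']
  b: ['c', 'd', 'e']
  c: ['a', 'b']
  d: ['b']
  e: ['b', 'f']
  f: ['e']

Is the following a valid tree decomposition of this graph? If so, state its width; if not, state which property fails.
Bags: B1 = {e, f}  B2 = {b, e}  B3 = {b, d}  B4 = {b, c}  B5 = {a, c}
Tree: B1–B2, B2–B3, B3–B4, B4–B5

Yes; width 1.

Vertex coverage: the bags together contain {a, b, c, d, e, f}, the full vertex set. Edge coverage: each edge of G has both endpoints in at least one bag. Running intersection: for every vertex, the bags containing it form a connected subtree. All three properties hold, so this is a valid tree decomposition of width max|bag| − 1 = 1, and hence tw(G) ≤ 1.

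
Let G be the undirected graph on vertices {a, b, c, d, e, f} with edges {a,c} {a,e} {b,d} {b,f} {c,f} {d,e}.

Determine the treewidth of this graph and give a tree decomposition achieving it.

Treewidth 2.
One such decomposition:
Bags: B1 = {a, c, f}  B2 = {a, b, f}  B3 = {a, b, d}  B4 = {a, d, e}
Tree: B1–B2, B2–B3, B3–B4

The largest bag has 3 vertices, giving width 2; this decomposition certifies tw(G) ≤ 2. Since a–c–f–b–d–e–a is a cycle in G, G is not acyclic. Forests are exactly the graphs of treewidth ≤ 1, so tw(G) ≥ 2. The upper and lower bounds meet at 2, so that is the treewidth.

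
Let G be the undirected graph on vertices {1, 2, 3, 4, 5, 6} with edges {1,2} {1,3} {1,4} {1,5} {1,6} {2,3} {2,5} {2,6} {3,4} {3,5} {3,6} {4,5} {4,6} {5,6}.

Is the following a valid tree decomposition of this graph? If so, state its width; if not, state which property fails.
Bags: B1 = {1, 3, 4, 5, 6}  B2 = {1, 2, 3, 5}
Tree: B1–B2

A tree decomposition must satisfy three properties: every vertex lies in some bag; for every edge, both endpoints lie together in some bag; and for every vertex, the bags containing it form a connected subtree. Here edge (6,2) lies in no bag, so the decomposition is invalid.

No — edge (6,2) lies in no bag.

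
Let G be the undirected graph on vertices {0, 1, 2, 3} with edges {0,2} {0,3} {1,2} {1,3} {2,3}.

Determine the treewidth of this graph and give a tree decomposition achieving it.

Each bag holds 3 vertices, so the decomposition has width 2, which upper-bounds the treewidth. Conversely, {0, 2, 3} is a clique of size 3, and the vertices of any clique must share a bag in every tree decomposition; so some bag has ≥ 3 vertices and tw(G) ≥ 2. Combining the bounds, tw(G) = 2.

Treewidth 2.
One optimal decomposition is:
Bags: B1 = {1, 2, 3}  B2 = {0, 2, 3}
Tree: B1–B2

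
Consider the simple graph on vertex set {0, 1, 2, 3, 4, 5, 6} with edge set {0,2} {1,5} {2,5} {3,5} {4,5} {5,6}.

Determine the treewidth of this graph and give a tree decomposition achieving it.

Every bag has size at most 2, so the width is 2 − 1 = 1 and tw(G) ≤ 1. Since G has at least one edge (e.g. 4–5), it is not an edgeless graph, so tw(G) ≥ 1. The upper and lower bounds meet at 1, so that is the treewidth.

Treewidth 1.
One such decomposition:
Bags: B1 = {4, 5}  B2 = {5, 6}  B3 = {2, 5}  B4 = {3, 5}  B5 = {1, 5}  B6 = {0, 2}
Tree: B1–B2, B1–B3, B1–B4, B1–B5, B3–B6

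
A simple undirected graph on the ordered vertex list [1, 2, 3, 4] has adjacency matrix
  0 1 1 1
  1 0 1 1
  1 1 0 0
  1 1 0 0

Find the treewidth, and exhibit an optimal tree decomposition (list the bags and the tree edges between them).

Treewidth 2.
One optimal decomposition is:
Bags: B1 = {1, 2, 3}  B2 = {1, 2, 4}
Tree: B1–B2

Every bag has size at most 3, so the width is 3 − 1 = 2 and tw(G) ≤ 2. On the other hand G contains the 3-clique {1, 2, 3}. A clique must lie in a single bag of any decomposition, so no decomposition can have width below 2. Therefore the treewidth is 2.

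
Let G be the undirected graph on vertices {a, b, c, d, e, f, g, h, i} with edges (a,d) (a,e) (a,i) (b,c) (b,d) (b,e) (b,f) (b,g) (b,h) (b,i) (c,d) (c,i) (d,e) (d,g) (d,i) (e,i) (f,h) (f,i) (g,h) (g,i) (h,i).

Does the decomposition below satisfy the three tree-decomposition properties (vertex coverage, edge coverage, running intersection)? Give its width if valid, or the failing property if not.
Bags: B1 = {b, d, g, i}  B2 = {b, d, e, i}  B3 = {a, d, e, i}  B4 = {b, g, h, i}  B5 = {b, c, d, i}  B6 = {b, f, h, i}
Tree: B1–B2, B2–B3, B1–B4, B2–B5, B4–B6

Yes; width 3.

Every vertex of G appears in some bag (union = {a, b, c, d, e, f, g, h, i}); every edge is covered by a bag; and for each vertex v the set of bags containing v is connected in the bag tree. The decomposition is therefore valid. The largest bag has 4 vertices, so the width is 3.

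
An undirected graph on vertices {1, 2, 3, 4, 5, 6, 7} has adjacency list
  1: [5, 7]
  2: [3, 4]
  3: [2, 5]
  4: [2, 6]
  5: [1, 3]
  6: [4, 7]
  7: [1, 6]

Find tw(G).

2

A width-2 tree decomposition is:
Bags: B1 = {1, 3, 5}  B2 = {1, 2, 3}  B3 = {1, 2, 4}  B4 = {1, 4, 6}  B5 = {1, 6, 7}
Tree: B1–B2, B2–B3, B3–B4, B4–B5
Each bag holds 3 vertices, so the decomposition has width 2, which upper-bounds the treewidth. The edges 1–5–3–2–4–6–7–1 form a cycle, so G is not a tree and its treewidth is at least 2. Hence tw(G) = 2 exactly.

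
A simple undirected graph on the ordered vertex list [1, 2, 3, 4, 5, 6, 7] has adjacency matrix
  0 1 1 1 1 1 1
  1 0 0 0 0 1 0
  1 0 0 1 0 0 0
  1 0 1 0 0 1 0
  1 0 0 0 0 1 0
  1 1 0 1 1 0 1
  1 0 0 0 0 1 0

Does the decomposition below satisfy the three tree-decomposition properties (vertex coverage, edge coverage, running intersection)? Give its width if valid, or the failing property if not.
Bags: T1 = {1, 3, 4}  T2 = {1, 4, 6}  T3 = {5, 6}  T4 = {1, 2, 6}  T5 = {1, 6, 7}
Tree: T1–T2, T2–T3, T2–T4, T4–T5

A tree decomposition must satisfy three properties: every vertex lies in some bag; for every edge, both endpoints lie together in some bag; and for every vertex, the bags containing it form a connected subtree. Here edge (1,5) lies in no bag, so the decomposition is invalid.

No — edge (1,5) lies in no bag.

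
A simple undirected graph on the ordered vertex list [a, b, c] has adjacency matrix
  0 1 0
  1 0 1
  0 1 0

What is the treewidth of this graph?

A width-1 tree decomposition is:
Bags: B1 = {a, b}  B2 = {b, c}
Tree: B1–B2
Every bag has size at most 2, so the width is 2 − 1 = 1 and tw(G) ≤ 1. Any graph with an edge has treewidth ≥ 1, and G has the edge a–b. The upper and lower bounds meet at 1, so that is the treewidth.

1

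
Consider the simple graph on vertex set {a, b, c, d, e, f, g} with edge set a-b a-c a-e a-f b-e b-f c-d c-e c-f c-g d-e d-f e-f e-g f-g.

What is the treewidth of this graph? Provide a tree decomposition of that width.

Treewidth 3.
Bags: B1 = {a, c, e, f}  B2 = {c, d, e, f}  B3 = {a, b, e, f}  B4 = {c, e, f, g}
Tree: B1–B2, B1–B3, B2–B4

The largest bag has 4 vertices, giving width 3; this decomposition certifies tw(G) ≤ 3. Conversely, {c, d, e, f} is a clique of size 4, and the vertices of any clique must share a bag in every tree decomposition; so some bag has ≥ 4 vertices and tw(G) ≥ 3. Therefore the treewidth is 3.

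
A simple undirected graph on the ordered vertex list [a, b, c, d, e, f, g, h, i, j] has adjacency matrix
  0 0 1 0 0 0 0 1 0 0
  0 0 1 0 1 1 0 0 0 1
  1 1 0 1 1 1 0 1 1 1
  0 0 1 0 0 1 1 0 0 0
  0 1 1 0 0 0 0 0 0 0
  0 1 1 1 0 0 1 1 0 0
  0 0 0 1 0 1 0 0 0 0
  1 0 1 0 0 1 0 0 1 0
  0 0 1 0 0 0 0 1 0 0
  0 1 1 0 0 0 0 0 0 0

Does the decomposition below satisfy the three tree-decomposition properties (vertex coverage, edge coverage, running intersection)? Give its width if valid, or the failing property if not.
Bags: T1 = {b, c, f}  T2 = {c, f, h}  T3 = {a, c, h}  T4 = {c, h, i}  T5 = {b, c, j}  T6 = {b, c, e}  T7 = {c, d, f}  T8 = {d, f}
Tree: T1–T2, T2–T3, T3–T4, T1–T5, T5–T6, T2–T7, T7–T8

A tree decomposition must satisfy three properties: every vertex lies in some bag; for every edge, both endpoints lie together in some bag; and for every vertex, the bags containing it form a connected subtree. Here vertex g appears in no bag, so the decomposition is invalid.

No — vertex g appears in no bag.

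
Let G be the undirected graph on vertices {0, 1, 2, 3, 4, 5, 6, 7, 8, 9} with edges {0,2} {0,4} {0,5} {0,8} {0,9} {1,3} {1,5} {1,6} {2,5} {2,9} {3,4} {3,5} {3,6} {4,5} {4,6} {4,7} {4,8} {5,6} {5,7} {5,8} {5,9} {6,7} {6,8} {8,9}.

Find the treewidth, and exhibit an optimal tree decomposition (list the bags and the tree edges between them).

The largest bag has 4 vertices, giving width 3; this decomposition certifies tw(G) ≤ 3. For the lower bound, the 4 vertices {1, 3, 5, 6} are pairwise adjacent, and any tree decomposition puts a clique entirely inside one bag — forcing width ≥ 3. The upper and lower bounds meet at 3, so that is the treewidth.

Treewidth 3.
Bags: B1 = {4, 5, 6, 8}  B2 = {0, 4, 5, 8}  B3 = {0, 5, 8, 9}  B4 = {3, 4, 5, 6}  B5 = {0, 2, 5, 9}  B6 = {1, 3, 5, 6}  B7 = {4, 5, 6, 7}
Tree: B1–B2, B2–B3, B1–B4, B3–B5, B4–B6, B1–B7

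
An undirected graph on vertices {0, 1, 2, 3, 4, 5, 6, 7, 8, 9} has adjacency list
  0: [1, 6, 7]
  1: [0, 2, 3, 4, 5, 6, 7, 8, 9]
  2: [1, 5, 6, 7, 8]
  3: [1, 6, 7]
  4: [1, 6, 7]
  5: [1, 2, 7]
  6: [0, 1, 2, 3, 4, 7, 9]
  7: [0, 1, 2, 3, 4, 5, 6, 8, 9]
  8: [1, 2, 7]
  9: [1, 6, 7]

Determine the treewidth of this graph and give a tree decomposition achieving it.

Treewidth 3.
One such decomposition:
Bags: B1 = {1, 4, 6, 7}  B2 = {1, 2, 6, 7}  B3 = {1, 2, 5, 7}  B4 = {1, 2, 7, 8}  B5 = {0, 1, 6, 7}  B6 = {1, 6, 7, 9}  B7 = {1, 3, 6, 7}
Tree: B1–B2, B2–B3, B3–B4, B2–B5, B1–B6, B1–B7

Each bag holds 4 vertices, so the decomposition has width 3, which upper-bounds the treewidth. On the other hand G contains the 4-clique {1, 2, 7, 8}. A clique must lie in a single bag of any decomposition, so no decomposition can have width below 3. Hence tw(G) = 3 exactly.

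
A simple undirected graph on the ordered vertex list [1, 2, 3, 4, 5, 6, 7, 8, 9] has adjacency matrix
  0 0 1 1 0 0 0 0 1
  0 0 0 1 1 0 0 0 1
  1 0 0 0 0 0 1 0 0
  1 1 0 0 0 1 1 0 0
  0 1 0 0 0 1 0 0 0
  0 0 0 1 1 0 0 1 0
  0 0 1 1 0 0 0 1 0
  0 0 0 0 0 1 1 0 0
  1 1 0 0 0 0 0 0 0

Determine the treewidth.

A width-3 tree decomposition is:
Bags: B1 = {2, 5, 6, 8}  B2 = {2, 4, 6, 8}  B3 = {2, 4, 7, 8}  B4 = {2, 4, 7, 9}  B5 = {1, 4, 7, 9}  B6 = {1, 3, 7, 9}
Tree: B1–B2, B2–B3, B3–B4, B4–B5, B5–B6
Each bag holds 4 vertices, so the decomposition has width 3, which upper-bounds the treewidth. For the lower bound: the 4 vertex sets {5,6,8}, {2}, {4}, {1,3,7,9} are disjoint, each induces a connected subgraph, and every pair is joined by at least one edge of G. Contracting each set to a single vertex therefore yields K_{4} as a minor, and since treewidth is minor-monotone, tw(G) ≥ tw(K_{4}) = 3. The upper and lower bounds meet at 3, so that is the treewidth.

3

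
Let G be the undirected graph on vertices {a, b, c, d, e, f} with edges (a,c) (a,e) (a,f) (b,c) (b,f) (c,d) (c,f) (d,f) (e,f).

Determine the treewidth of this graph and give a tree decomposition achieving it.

Treewidth 2.
One such decomposition:
Bags: B1 = {a, c, f}  B2 = {c, d, f}  B3 = {a, e, f}  B4 = {b, c, f}
Tree: B1–B2, B1–B3, B2–B4

The largest bag has 3 vertices, giving width 2; this decomposition certifies tw(G) ≤ 2. For the lower bound, the 3 vertices {a, e, f} are pairwise adjacent, and any tree decomposition puts a clique entirely inside one bag — forcing width ≥ 2. Therefore the treewidth is 2.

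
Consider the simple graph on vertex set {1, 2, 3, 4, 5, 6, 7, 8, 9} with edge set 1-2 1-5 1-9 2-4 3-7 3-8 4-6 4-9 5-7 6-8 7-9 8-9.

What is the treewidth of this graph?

A width-3 tree decomposition is:
Bags: B1 = {1, 2, 5, 7}  B2 = {1, 2, 7, 9}  B3 = {2, 4, 7, 9}  B4 = {3, 4, 7, 9}  B5 = {3, 4, 8, 9}  B6 = {3, 4, 6, 8}
Tree: B1–B2, B2–B3, B3–B4, B4–B5, B5–B6
Every bag has size at most 4, so the width is 4 − 1 = 3 and tw(G) ≤ 3. For the lower bound: the 4 vertex sets {1,2,5}, {7}, {9}, {3,4,6,8} are disjoint, each induces a connected subgraph, and every pair is joined by at least one edge of G. Contracting each set to a single vertex therefore yields K_{4} as a minor, and since treewidth is minor-monotone, tw(G) ≥ tw(K_{4}) = 3. Combining the bounds, tw(G) = 3.

3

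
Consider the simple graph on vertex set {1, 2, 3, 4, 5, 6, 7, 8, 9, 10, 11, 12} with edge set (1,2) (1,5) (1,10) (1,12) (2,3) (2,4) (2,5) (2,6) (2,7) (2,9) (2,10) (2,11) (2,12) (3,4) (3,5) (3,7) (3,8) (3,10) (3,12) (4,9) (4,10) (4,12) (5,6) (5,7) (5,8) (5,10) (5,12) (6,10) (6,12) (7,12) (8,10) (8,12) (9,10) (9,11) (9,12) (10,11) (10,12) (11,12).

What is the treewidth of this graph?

4

A width-4 tree decomposition is:
Bags: B1 = {2, 3, 4, 10, 12}  B2 = {2, 3, 5, 10, 12}  B3 = {2, 4, 9, 10, 12}  B4 = {2, 9, 10, 11, 12}  B5 = {3, 5, 8, 10, 12}  B6 = {1, 2, 5, 10, 12}  B7 = {2, 5, 6, 10, 12}  B8 = {2, 3, 5, 7, 12}
Tree: B1–B2, B1–B3, B3–B4, B2–B5, B2–B6, B6–B7, B2–B8
Each bag holds 5 vertices, so the decomposition has width 4, which upper-bounds the treewidth. For the lower bound, the 5 vertices {3, 5, 8, 10, 12} are pairwise adjacent, and any tree decomposition puts a clique entirely inside one bag — forcing width ≥ 4. The upper and lower bounds meet at 4, so that is the treewidth.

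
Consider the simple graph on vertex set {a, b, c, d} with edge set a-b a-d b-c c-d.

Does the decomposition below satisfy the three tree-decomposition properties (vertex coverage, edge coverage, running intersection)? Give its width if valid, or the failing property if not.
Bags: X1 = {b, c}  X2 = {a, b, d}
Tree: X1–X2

No — edge (d,c) lies in no bag.

A tree decomposition must satisfy three properties: every vertex lies in some bag; for every edge, both endpoints lie together in some bag; and for every vertex, the bags containing it form a connected subtree. Here edge (d,c) lies in no bag, so the decomposition is invalid.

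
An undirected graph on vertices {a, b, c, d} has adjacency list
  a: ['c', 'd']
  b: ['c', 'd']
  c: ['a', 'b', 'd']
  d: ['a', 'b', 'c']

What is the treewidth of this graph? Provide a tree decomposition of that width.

Each bag holds 3 vertices, so the decomposition has width 2, which upper-bounds the treewidth. Conversely, {a, c, d} is a clique of size 3, and the vertices of any clique must share a bag in every tree decomposition; so some bag has ≥ 3 vertices and tw(G) ≥ 2. Therefore the treewidth is 2.

Treewidth 2.
One optimal decomposition is:
Bags: B1 = {a, c, d}  B2 = {b, c, d}
Tree: B1–B2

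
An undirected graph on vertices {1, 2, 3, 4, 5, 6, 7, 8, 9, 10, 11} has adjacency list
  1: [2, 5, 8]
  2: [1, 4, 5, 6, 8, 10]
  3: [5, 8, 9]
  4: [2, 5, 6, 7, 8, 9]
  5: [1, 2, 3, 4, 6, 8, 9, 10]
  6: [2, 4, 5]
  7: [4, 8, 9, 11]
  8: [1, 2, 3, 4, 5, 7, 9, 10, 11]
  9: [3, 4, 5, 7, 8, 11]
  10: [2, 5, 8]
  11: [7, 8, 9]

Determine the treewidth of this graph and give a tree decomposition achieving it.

Every bag has size at most 4, so the width is 4 − 1 = 3 and tw(G) ≤ 3. On the other hand G contains the 4-clique {7, 8, 9, 11}. A clique must lie in a single bag of any decomposition, so no decomposition can have width below 3. The upper and lower bounds meet at 3, so that is the treewidth.

Treewidth 3.
One such decomposition:
Bags: B1 = {2, 5, 8, 10}  B2 = {2, 4, 5, 8}  B3 = {1, 2, 5, 8}  B4 = {4, 5, 8, 9}  B5 = {4, 7, 8, 9}  B6 = {3, 5, 8, 9}  B7 = {7, 8, 9, 11}  B8 = {2, 4, 5, 6}
Tree: B1–B2, B2–B3, B2–B4, B4–B5, B4–B6, B5–B7, B2–B8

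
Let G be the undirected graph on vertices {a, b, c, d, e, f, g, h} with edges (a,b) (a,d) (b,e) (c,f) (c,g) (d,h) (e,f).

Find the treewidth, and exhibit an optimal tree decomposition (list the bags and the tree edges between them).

Treewidth 1.
Bags: B1 = {d, h}  B2 = {a, d}  B3 = {a, b}  B4 = {b, e}  B5 = {e, f}  B6 = {c, f}  B7 = {c, g}
Tree: B1–B2, B2–B3, B3–B4, B4–B5, B5–B6, B6–B7

The largest bag has 2 vertices, giving width 1; this decomposition certifies tw(G) ≤ 1. Any graph with an edge has treewidth ≥ 1, and G has the edge h–d. The upper and lower bounds meet at 1, so that is the treewidth.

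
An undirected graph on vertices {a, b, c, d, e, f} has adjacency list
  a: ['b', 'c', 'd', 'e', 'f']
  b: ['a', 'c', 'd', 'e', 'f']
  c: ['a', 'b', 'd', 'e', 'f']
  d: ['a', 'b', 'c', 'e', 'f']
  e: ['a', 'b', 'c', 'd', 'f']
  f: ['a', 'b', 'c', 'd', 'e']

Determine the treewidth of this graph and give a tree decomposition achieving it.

Treewidth 5.
Bags: B1 = {a, b, c, d, e, f}
Tree: (single bag)

With just one bag of size 6, the width is 6 − 1 = 5, so tw(G) ≤ 5. On the other hand G contains the 6-clique {a, b, c, d, e, f}. A clique must lie in a single bag of any decomposition, so no decomposition can have width below 5. Hence tw(G) = 5 exactly.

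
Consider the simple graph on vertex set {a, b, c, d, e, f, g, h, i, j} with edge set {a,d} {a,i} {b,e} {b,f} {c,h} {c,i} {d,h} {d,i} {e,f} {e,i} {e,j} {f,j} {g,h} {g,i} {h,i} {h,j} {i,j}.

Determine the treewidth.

A width-2 tree decomposition is:
Bags: B1 = {c, h, i}  B2 = {h, i, j}  B3 = {e, i, j}  B4 = {d, h, i}  B5 = {g, h, i}  B6 = {e, f, j}  B7 = {a, d, i}  B8 = {b, e, f}
Tree: B1–B2, B2–B3, B2–B4, B4–B5, B3–B6, B4–B7, B6–B8
Each bag holds 3 vertices, so the decomposition has width 2, which upper-bounds the treewidth. Conversely, {e, f, j} is a clique of size 3, and the vertices of any clique must share a bag in every tree decomposition; so some bag has ≥ 3 vertices and tw(G) ≥ 2. Hence tw(G) = 2 exactly.

2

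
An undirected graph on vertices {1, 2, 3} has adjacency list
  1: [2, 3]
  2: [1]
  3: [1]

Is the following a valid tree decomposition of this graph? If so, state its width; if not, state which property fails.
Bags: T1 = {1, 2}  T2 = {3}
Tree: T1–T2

A tree decomposition must satisfy three properties: every vertex lies in some bag; for every edge, both endpoints lie together in some bag; and for every vertex, the bags containing it form a connected subtree. Here edge (1,3) lies in no bag, so the decomposition is invalid.

No — edge (1,3) lies in no bag.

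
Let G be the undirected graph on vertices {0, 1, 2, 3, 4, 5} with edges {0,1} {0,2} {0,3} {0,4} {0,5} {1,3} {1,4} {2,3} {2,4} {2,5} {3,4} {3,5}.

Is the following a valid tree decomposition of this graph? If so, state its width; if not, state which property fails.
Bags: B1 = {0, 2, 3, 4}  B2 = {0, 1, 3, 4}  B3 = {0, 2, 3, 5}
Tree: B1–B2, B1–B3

Yes; width 3.

Every vertex of G appears in some bag (union = {0, 1, 2, 3, 4, 5}); every edge is covered by a bag; and for each vertex v the set of bags containing v is connected in the bag tree. The decomposition is therefore valid. The largest bag has 4 vertices, so the width is 3.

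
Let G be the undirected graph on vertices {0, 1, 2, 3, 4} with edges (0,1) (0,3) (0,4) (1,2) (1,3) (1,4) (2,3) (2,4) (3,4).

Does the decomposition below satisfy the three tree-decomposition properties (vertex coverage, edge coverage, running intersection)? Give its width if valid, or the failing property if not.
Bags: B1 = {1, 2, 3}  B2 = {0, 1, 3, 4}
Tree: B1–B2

A tree decomposition must satisfy three properties: every vertex lies in some bag; for every edge, both endpoints lie together in some bag; and for every vertex, the bags containing it form a connected subtree. Here edge (4,2) lies in no bag, so the decomposition is invalid.

No — edge (4,2) lies in no bag.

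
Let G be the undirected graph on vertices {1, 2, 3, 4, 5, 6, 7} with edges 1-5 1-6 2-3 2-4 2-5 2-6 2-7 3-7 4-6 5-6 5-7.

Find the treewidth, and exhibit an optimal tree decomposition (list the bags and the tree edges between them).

Treewidth 2.
One such decomposition:
Bags: B1 = {2, 5, 6}  B2 = {2, 4, 6}  B3 = {1, 5, 6}  B4 = {2, 5, 7}  B5 = {2, 3, 7}
Tree: B1–B2, B1–B3, B1–B4, B4–B5

The largest bag has 3 vertices, giving width 2; this decomposition certifies tw(G) ≤ 2. On the other hand G contains the 3-clique {1, 5, 6}. A clique must lie in a single bag of any decomposition, so no decomposition can have width below 2. Therefore the treewidth is 2.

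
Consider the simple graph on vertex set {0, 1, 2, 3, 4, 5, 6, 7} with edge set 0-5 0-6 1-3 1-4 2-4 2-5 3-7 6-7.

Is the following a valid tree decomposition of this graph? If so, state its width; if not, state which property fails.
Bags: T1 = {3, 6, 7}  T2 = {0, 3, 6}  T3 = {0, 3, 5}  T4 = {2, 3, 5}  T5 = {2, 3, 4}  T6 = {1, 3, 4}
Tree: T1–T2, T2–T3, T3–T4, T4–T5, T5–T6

Vertex coverage: the bags together contain {0, 1, 2, 3, 4, 5, 6, 7}, the full vertex set. Edge coverage: each edge of G has both endpoints in at least one bag. Running intersection: for every vertex, the bags containing it form a connected subtree. All three properties hold, so this is a valid tree decomposition of width max|bag| − 1 = 2, and hence tw(G) ≤ 2.

Yes; width 2.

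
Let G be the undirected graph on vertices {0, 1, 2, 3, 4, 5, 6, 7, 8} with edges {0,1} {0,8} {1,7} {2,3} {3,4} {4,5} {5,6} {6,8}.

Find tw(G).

1

A width-1 tree decomposition is:
Bags: B1 = {1, 7}  B2 = {0, 1}  B3 = {0, 8}  B4 = {6, 8}  B5 = {5, 6}  B6 = {4, 5}  B7 = {3, 4}  B8 = {2, 3}
Tree: B1–B2, B2–B3, B3–B4, B4–B5, B5–B6, B6–B7, B7–B8
Every bag has size at most 2, so the width is 2 − 1 = 1 and tw(G) ≤ 1. G has an edge, so its treewidth is at least 1. Combining the bounds, tw(G) = 1.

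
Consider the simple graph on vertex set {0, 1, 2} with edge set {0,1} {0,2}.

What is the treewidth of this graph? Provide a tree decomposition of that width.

Every bag has size at most 2, so the width is 2 − 1 = 1 and tw(G) ≤ 1. Since G has at least one edge (e.g. 0–1), it is not an edgeless graph, so tw(G) ≥ 1. Hence tw(G) = 1 exactly.

Treewidth 1.
Bags: B1 = {0, 1}  B2 = {0, 2}
Tree: B1–B2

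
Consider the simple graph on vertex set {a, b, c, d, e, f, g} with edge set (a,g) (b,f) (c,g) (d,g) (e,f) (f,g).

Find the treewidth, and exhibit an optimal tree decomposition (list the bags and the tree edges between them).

Every bag has size at most 2, so the width is 2 − 1 = 1 and tw(G) ≤ 1. Since G has at least one edge (e.g. g–f), it is not an edgeless graph, so tw(G) ≥ 1. Hence tw(G) = 1 exactly.

Treewidth 1.
Bags: B1 = {f, g}  B2 = {e, f}  B3 = {c, g}  B4 = {b, f}  B5 = {a, g}  B6 = {d, g}
Tree: B1–B2, B1–B3, B2–B4, B3–B5, B1–B6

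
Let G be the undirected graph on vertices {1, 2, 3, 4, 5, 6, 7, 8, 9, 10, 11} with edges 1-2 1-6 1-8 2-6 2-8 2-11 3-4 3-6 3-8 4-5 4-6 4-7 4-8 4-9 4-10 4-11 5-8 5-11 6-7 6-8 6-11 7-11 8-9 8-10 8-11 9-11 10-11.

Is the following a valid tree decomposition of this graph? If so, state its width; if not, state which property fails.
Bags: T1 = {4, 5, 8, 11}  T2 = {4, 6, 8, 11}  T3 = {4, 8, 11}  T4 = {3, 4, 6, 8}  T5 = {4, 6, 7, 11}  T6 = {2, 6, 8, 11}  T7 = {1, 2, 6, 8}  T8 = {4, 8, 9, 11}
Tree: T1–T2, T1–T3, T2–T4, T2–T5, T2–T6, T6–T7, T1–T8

A tree decomposition must satisfy three properties: every vertex lies in some bag; for every edge, both endpoints lie together in some bag; and for every vertex, the bags containing it form a connected subtree. Here vertex 10 appears in no bag, so the decomposition is invalid.

No — vertex 10 appears in no bag.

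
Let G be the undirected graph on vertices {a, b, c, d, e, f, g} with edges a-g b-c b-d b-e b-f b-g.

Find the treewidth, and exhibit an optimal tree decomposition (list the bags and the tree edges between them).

Each bag holds 2 vertices, so the decomposition has width 1, which upper-bounds the treewidth. Since G has at least one edge (e.g. b–e), it is not an edgeless graph, so tw(G) ≥ 1. Combining the bounds, tw(G) = 1.

Treewidth 1.
Bags: B1 = {b, e}  B2 = {b, f}  B3 = {b, c}  B4 = {b, d}  B5 = {b, g}  B6 = {a, g}
Tree: B1–B2, B1–B3, B1–B4, B3–B5, B5–B6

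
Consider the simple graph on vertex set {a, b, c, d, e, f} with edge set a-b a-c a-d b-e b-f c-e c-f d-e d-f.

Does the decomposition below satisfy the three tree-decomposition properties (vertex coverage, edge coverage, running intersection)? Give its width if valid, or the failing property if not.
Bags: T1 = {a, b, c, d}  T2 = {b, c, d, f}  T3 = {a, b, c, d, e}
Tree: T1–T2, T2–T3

A tree decomposition must satisfy three properties: every vertex lies in some bag; for every edge, both endpoints lie together in some bag; and for every vertex, the bags containing it form a connected subtree. Here bags containing vertex a are not connected in the tree, so the decomposition is invalid.

No — bags containing vertex a are not connected in the tree.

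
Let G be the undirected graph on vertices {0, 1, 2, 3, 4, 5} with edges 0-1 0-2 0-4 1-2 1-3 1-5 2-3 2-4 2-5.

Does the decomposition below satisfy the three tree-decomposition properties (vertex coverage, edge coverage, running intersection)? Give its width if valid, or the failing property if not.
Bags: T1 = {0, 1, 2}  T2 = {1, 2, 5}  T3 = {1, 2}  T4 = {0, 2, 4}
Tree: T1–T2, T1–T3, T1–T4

No — vertex 3 appears in no bag.

A tree decomposition must satisfy three properties: every vertex lies in some bag; for every edge, both endpoints lie together in some bag; and for every vertex, the bags containing it form a connected subtree. Here vertex 3 appears in no bag, so the decomposition is invalid.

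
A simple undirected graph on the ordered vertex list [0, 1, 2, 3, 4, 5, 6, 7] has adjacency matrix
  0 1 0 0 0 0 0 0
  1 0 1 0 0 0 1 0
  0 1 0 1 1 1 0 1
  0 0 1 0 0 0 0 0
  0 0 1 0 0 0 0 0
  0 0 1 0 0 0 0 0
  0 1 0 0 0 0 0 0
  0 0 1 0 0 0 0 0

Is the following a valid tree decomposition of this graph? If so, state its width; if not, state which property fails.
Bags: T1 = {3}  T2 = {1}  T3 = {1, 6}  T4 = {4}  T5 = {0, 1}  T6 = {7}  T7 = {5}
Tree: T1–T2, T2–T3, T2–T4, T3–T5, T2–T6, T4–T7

No — vertex 2 appears in no bag.

A tree decomposition must satisfy three properties: every vertex lies in some bag; for every edge, both endpoints lie together in some bag; and for every vertex, the bags containing it form a connected subtree. Here vertex 2 appears in no bag, so the decomposition is invalid.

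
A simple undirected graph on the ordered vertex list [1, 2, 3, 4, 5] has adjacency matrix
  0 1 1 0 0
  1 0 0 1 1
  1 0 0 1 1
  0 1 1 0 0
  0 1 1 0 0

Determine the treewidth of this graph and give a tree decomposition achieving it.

Each bag holds 3 vertices, so the decomposition has width 2, which upper-bounds the treewidth. For the lower bound, G contains the cycle 2–4–3–5–2, so G is not a forest; only forests have treewidth ≤ 1, hence tw(G) ≥ 2. Hence tw(G) = 2 exactly.

Treewidth 2.
One optimal decomposition is:
Bags: B1 = {2, 3, 4}  B2 = {2, 3, 5}  B3 = {1, 2, 3}
Tree: B1–B2, B2–B3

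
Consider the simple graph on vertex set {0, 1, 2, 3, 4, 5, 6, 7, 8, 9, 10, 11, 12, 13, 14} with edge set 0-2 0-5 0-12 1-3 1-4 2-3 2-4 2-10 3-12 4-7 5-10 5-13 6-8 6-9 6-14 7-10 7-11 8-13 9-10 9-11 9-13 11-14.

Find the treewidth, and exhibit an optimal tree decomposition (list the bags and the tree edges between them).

The largest bag has 4 vertices, giving width 3; this decomposition certifies tw(G) ≤ 3. For the lower bound: the 4 vertex sets {6,8,14}, {13}, {9}, {5,7,10,11} are disjoint, each induces a connected subgraph, and every pair is joined by at least one edge of G. Contracting each set to a single vertex therefore yields K_{4} as a minor, and since treewidth is minor-monotone, tw(G) ≥ tw(K_{4}) = 3. Therefore the treewidth is 3.

Treewidth 3.
One such decomposition:
Bags: B1 = {6, 8, 13, 14}  B2 = {6, 9, 13, 14}  B3 = {9, 11, 13, 14}  B4 = {5, 9, 11, 13}  B5 = {5, 9, 10, 11}  B6 = {5, 7, 10, 11}  B7 = {0, 5, 7, 10}  B8 = {0, 2, 7, 10}  B9 = {0, 2, 4, 7}  B10 = {0, 2, 4, 12}  B11 = {2, 3, 4, 12}  B12 = {1, 3, 4, 12}
Tree: B1–B2, B2–B3, B3–B4, B4–B5, B5–B6, B6–B7, B7–B8, B8–B9, B9–B10, B10–B11, B11–B12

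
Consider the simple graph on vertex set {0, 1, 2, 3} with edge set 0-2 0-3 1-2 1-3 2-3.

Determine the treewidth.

A width-2 tree decomposition is:
Bags: B1 = {0, 2, 3}  B2 = {1, 2, 3}
Tree: B1–B2
Each bag holds 3 vertices, so the decomposition has width 2, which upper-bounds the treewidth. Conversely, {0, 2, 3} is a clique of size 3, and the vertices of any clique must share a bag in every tree decomposition; so some bag has ≥ 3 vertices and tw(G) ≥ 2. Hence tw(G) = 2 exactly.

2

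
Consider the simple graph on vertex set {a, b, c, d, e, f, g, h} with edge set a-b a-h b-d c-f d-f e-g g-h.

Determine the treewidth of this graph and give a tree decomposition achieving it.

Every bag has size at most 2, so the width is 2 − 1 = 1 and tw(G) ≤ 1. Any graph with an edge has treewidth ≥ 1, and G has the edge c–f. Hence tw(G) = 1 exactly.

Treewidth 1.
One such decomposition:
Bags: B1 = {c, f}  B2 = {d, f}  B3 = {b, d}  B4 = {a, b}  B5 = {a, h}  B6 = {g, h}  B7 = {e, g}
Tree: B1–B2, B2–B3, B3–B4, B4–B5, B5–B6, B6–B7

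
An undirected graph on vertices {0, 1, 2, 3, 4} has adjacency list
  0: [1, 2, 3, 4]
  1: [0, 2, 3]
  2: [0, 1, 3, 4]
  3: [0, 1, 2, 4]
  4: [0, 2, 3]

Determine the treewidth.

3

A width-3 tree decomposition is:
Bags: B1 = {0, 1, 2, 3}  B2 = {0, 2, 3, 4}
Tree: B1–B2
Each bag holds 4 vertices, so the decomposition has width 3, which upper-bounds the treewidth. Conversely, {0, 1, 2, 3} is a clique of size 4, and the vertices of any clique must share a bag in every tree decomposition; so some bag has ≥ 4 vertices and tw(G) ≥ 3. Therefore the treewidth is 3.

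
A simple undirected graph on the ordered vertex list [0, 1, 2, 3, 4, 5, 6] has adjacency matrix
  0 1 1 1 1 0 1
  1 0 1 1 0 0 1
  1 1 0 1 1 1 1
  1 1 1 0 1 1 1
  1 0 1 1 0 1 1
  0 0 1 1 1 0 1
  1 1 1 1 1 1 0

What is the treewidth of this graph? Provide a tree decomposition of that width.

Treewidth 4.
One such decomposition:
Bags: B1 = {0, 2, 3, 4, 6}  B2 = {2, 3, 4, 5, 6}  B3 = {0, 1, 2, 3, 6}
Tree: B1–B2, B1–B3

Every bag has size at most 5, so the width is 5 − 1 = 4 and tw(G) ≤ 4. Conversely, {0, 1, 2, 3, 6} is a clique of size 5, and the vertices of any clique must share a bag in every tree decomposition; so some bag has ≥ 5 vertices and tw(G) ≥ 4. The upper and lower bounds meet at 4, so that is the treewidth.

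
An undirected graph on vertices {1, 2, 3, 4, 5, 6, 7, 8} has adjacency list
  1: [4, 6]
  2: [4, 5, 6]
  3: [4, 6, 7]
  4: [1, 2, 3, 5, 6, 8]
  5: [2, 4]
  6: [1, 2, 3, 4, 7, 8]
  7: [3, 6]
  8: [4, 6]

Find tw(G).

A width-2 tree decomposition is:
Bags: B1 = {2, 4, 6}  B2 = {3, 4, 6}  B3 = {3, 6, 7}  B4 = {1, 4, 6}  B5 = {4, 6, 8}  B6 = {2, 4, 5}
Tree: B1–B2, B2–B3, B1–B4, B4–B5, B1–B6
Every bag has size at most 3, so the width is 3 − 1 = 2 and tw(G) ≤ 2. On the other hand G contains the 3-clique {2, 4, 5}. A clique must lie in a single bag of any decomposition, so no decomposition can have width below 2. Hence tw(G) = 2 exactly.

2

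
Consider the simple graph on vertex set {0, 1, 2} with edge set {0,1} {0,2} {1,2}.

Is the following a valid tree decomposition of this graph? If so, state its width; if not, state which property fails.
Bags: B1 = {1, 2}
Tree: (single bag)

A tree decomposition must satisfy three properties: every vertex lies in some bag; for every edge, both endpoints lie together in some bag; and for every vertex, the bags containing it form a connected subtree. Here vertex 0 appears in no bag, so the decomposition is invalid.

No — vertex 0 appears in no bag.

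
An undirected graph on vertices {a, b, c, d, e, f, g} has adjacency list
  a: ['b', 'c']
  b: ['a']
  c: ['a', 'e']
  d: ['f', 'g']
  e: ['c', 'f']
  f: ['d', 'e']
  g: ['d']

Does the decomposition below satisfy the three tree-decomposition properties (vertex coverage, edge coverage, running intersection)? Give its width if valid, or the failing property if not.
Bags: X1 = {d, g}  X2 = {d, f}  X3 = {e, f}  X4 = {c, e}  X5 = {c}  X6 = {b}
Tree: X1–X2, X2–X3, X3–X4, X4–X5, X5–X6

No — vertex a appears in no bag.

A tree decomposition must satisfy three properties: every vertex lies in some bag; for every edge, both endpoints lie together in some bag; and for every vertex, the bags containing it form a connected subtree. Here vertex a appears in no bag, so the decomposition is invalid.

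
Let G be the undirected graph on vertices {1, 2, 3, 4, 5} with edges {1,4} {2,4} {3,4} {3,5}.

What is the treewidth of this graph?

A width-1 tree decomposition is:
Bags: B1 = {3, 5}  B2 = {3, 4}  B3 = {2, 4}  B4 = {1, 4}
Tree: B1–B2, B2–B3, B3–B4
The largest bag has 2 vertices, giving width 1; this decomposition certifies tw(G) ≤ 1. Any graph with an edge has treewidth ≥ 1, and G has the edge 3–5. The upper and lower bounds meet at 1, so that is the treewidth.

1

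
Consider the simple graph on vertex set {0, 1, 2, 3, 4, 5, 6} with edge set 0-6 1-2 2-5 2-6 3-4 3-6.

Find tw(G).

1

A width-1 tree decomposition is:
Bags: B1 = {3, 6}  B2 = {2, 6}  B3 = {3, 4}  B4 = {1, 2}  B5 = {0, 6}  B6 = {2, 5}
Tree: B1–B2, B1–B3, B2–B4, B1–B5, B2–B6
Each bag holds 2 vertices, so the decomposition has width 1, which upper-bounds the treewidth. Since G has at least one edge (e.g. 3–6), it is not an edgeless graph, so tw(G) ≥ 1. Hence tw(G) = 1 exactly.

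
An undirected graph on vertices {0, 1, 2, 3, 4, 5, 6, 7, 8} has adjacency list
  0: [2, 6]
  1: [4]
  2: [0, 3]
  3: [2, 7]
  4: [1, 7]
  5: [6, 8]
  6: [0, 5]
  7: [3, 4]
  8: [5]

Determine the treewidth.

A width-1 tree decomposition is:
Bags: B1 = {5, 8}  B2 = {5, 6}  B3 = {0, 6}  B4 = {0, 2}  B5 = {2, 3}  B6 = {3, 7}  B7 = {4, 7}  B8 = {1, 4}
Tree: B1–B2, B2–B3, B3–B4, B4–B5, B5–B6, B6–B7, B7–B8
The largest bag has 2 vertices, giving width 1; this decomposition certifies tw(G) ≤ 1. G has an edge, so its treewidth is at least 1. Combining the bounds, tw(G) = 1.

1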